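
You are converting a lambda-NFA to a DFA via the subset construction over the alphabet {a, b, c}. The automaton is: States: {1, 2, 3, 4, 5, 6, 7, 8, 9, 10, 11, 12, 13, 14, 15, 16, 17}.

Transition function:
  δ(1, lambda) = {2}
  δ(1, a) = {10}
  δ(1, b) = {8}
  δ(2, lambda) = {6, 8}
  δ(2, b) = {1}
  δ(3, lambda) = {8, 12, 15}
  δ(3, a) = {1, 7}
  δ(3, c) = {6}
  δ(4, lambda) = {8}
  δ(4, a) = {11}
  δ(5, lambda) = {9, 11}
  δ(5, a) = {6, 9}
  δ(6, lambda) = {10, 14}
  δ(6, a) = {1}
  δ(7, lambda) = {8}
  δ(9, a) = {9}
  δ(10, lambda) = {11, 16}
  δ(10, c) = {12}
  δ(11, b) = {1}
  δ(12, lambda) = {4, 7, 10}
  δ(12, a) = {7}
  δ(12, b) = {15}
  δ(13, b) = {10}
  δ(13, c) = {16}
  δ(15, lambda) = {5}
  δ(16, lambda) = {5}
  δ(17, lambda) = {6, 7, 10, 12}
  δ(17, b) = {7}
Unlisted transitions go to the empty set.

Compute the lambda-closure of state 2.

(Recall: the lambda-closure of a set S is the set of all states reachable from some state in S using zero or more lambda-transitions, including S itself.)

Start with {2}.
From 2 via lambda: add 6, 8.
From 6 via lambda: add 10, 14.
From 10 via lambda: add 11, 16.
From 16 via lambda: add 5.
From 5 via lambda: add 9.
No new states can be added; the closed set is {2, 5, 6, 8, 9, 10, 11, 14, 16}.

{2, 5, 6, 8, 9, 10, 11, 14, 16}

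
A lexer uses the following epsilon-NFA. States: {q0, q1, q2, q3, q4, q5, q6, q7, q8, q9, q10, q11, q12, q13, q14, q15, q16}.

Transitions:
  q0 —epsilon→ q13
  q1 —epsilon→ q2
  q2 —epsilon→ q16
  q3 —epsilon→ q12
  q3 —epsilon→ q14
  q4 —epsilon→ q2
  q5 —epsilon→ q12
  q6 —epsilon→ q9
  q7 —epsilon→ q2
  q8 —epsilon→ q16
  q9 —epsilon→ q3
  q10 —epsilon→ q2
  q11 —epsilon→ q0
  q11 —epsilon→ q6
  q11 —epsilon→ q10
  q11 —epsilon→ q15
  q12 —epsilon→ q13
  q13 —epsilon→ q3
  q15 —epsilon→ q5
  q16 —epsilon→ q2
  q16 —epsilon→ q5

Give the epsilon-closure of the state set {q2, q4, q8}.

Start with {q2, q4, q8}.
From q2 via epsilon: add q16.
From q16 via epsilon: add q5.
From q5 via epsilon: add q12.
From q12 via epsilon: add q13.
From q13 via epsilon: add q3.
From q3 via epsilon: add q14.
No new states can be added; the closed set is {q2, q3, q4, q5, q8, q12, q13, q14, q16}.

{q2, q3, q4, q5, q8, q12, q13, q14, q16}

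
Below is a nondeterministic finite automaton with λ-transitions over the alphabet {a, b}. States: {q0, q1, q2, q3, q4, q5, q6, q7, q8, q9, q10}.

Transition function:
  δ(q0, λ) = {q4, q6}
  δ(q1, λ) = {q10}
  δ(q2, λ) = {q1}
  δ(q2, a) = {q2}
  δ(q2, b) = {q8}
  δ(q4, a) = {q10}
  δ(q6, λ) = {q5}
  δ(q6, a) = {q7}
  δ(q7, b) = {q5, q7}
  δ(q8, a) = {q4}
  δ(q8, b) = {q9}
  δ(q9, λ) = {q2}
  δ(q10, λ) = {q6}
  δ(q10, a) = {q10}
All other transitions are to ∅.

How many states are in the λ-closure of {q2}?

5

Start with {q2}.
From q2 via λ: add q1.
From q1 via λ: add q10.
From q10 via λ: add q6.
From q6 via λ: add q5.
λ-closure = {q1, q2, q5, q6, q10}, which has 5 states.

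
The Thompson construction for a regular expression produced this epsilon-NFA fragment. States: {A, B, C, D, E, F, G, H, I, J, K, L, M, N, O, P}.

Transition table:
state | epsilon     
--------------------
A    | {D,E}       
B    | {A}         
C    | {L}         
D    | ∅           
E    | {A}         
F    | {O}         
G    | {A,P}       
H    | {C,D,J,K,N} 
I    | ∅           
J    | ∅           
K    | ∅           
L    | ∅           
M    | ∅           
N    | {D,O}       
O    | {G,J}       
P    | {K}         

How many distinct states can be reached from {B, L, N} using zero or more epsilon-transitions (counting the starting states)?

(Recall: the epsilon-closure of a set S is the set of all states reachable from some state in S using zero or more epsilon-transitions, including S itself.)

11

Start with {B, L, N}.
From B via epsilon: add A.
From N via epsilon: add D, O.
From A via epsilon: add E.
From O via epsilon: add G, J.
From G via epsilon: add P.
From P via epsilon: add K.
epsilon-closure = {A, B, D, E, G, J, K, L, N, O, P}, which has 11 states.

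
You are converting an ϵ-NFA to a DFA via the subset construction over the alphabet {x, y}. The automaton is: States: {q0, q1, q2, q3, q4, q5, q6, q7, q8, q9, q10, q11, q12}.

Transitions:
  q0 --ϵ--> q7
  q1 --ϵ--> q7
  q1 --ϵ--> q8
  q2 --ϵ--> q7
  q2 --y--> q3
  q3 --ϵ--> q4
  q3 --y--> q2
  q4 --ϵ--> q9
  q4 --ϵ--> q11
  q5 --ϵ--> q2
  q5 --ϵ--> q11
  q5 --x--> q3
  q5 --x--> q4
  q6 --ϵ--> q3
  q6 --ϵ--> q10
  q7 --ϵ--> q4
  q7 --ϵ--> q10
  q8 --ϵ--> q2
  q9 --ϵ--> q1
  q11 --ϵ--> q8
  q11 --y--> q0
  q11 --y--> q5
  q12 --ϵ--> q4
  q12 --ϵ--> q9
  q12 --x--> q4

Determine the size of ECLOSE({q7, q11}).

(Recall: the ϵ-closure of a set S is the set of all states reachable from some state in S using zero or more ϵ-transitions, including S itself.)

8

Start with {q7, q11}.
From q7 via ϵ: add q4, q10.
From q11 via ϵ: add q8.
From q4 via ϵ: add q9.
From q8 via ϵ: add q2.
From q9 via ϵ: add q1.
ϵ-closure = {q1, q2, q4, q7, q8, q9, q10, q11}, which has 8 states.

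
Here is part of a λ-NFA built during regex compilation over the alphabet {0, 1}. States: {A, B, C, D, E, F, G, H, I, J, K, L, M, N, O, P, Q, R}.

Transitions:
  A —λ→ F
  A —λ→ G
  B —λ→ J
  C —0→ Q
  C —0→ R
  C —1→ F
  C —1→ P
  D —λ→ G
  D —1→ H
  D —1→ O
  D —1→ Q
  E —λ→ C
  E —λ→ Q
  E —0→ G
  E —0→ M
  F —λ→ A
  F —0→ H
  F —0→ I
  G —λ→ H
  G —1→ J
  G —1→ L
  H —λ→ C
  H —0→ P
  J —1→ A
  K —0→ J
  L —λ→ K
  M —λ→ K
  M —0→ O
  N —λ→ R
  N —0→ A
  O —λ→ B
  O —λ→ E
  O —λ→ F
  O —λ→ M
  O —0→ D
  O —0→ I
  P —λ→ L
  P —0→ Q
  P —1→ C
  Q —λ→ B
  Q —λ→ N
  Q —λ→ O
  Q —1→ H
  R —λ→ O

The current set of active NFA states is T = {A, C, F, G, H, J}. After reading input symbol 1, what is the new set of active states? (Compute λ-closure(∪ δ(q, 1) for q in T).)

{A, C, F, G, H, J, K, L, P}

C on 1 → {F, P}.
G on 1 → {J, L}.
J on 1 → {A}.
No 1-transition from A, F, H.
Union after reading 1: {A, F, J, L, P}.
Now take the λ-closure:
From A via λ: add G.
From L via λ: add K.
From G via λ: add H.
From H via λ: add C.
No new states can be added; the closed set is {A, C, F, G, H, J, K, L, P}.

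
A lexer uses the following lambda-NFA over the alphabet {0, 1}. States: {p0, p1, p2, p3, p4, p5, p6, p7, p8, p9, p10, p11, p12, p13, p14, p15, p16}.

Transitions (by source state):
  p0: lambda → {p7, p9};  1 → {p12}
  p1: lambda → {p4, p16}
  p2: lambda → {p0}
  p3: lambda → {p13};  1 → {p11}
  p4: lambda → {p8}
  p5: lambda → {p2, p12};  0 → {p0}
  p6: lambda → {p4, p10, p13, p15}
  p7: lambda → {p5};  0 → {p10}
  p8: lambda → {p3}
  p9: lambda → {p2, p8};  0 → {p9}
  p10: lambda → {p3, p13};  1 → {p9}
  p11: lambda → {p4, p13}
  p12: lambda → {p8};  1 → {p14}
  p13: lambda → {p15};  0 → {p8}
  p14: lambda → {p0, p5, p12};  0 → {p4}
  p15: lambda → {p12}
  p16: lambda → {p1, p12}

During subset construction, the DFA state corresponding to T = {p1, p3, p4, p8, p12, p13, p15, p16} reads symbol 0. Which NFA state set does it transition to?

{p3, p8, p12, p13, p15}

p13 on 0 → {p8}.
No 0-transition from p1, p3, p4, p8, p12, p15, p16.
Union after reading 0: {p8}.
Now take the lambda-closure:
From p8 via lambda: add p3.
From p3 via lambda: add p13.
From p13 via lambda: add p15.
From p15 via lambda: add p12.
No new states can be added; the closed set is {p3, p8, p12, p13, p15}.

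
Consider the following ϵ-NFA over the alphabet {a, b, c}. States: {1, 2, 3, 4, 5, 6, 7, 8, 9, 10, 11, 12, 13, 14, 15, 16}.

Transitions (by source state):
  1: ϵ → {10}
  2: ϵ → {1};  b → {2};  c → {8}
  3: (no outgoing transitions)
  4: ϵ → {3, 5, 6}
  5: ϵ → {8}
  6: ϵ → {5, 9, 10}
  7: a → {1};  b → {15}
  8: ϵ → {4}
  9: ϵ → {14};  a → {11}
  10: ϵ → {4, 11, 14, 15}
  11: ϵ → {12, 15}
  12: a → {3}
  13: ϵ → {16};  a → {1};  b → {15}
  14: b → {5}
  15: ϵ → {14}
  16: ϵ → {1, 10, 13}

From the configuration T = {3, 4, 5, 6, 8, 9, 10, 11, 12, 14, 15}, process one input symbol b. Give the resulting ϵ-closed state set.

{3, 4, 5, 6, 8, 9, 10, 11, 12, 14, 15}

14 on b → {5}.
No b-transition from 3, 4, 5, 6, 8, 9, 10, 11, 12, 15.
Union after reading b: {5}.
Now take the ϵ-closure:
From 5 via ϵ: add 8.
From 8 via ϵ: add 4.
From 4 via ϵ: add 3, 6.
From 6 via ϵ: add 9, 10.
From 9 via ϵ: add 14.
From 10 via ϵ: add 11, 15.
From 11 via ϵ: add 12.
No new states can be added; the closed set is {3, 4, 5, 6, 8, 9, 10, 11, 12, 14, 15}.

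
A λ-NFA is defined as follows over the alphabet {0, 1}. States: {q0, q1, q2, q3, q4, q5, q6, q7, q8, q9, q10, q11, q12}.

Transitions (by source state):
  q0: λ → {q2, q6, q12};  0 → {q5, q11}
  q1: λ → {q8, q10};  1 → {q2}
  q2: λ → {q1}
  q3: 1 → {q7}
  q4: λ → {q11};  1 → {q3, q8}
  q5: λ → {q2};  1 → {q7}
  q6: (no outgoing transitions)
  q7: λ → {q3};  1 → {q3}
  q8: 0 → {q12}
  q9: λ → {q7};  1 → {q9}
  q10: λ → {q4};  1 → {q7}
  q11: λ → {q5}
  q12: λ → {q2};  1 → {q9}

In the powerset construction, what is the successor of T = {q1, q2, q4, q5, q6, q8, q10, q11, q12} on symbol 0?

{q1, q2, q4, q5, q8, q10, q11, q12}

q8 on 0 → {q12}.
No 0-transition from q1, q2, q4, q5, q6, q10, q11, q12.
Union after reading 0: {q12}.
Now take the λ-closure:
From q12 via λ: add q2.
From q2 via λ: add q1.
From q1 via λ: add q8, q10.
From q10 via λ: add q4.
From q4 via λ: add q11.
From q11 via λ: add q5.
No new states can be added; the closed set is {q1, q2, q4, q5, q8, q10, q11, q12}.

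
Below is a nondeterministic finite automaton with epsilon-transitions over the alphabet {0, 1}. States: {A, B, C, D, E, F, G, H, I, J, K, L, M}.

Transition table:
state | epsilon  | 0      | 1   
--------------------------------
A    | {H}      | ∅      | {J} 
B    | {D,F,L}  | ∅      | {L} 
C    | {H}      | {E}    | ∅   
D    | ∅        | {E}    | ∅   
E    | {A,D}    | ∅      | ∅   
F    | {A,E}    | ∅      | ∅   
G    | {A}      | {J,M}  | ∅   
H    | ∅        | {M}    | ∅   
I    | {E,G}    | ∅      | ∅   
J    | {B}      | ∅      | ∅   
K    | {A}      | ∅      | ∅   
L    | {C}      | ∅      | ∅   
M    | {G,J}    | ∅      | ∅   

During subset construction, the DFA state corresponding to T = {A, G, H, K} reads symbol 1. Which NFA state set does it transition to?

A on 1 → {J}.
No 1-transition from G, H, K.
Union after reading 1: {J}.
Now take the epsilon-closure:
From J via epsilon: add B.
From B via epsilon: add D, F, L.
From F via epsilon: add A, E.
From L via epsilon: add C.
From A via epsilon: add H.
No new states can be added; the closed set is {A, B, C, D, E, F, H, J, L}.

{A, B, C, D, E, F, H, J, L}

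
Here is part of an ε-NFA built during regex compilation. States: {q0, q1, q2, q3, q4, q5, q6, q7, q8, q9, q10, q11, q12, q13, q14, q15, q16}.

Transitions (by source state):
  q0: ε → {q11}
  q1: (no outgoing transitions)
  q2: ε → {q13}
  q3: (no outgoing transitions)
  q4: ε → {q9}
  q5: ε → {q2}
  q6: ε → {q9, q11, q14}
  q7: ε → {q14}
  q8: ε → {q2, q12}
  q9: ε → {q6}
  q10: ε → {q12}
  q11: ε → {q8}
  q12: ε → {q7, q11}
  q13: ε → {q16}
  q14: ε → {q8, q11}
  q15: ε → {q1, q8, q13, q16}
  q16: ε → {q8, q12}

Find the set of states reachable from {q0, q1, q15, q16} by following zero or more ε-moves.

{q0, q1, q2, q7, q8, q11, q12, q13, q14, q15, q16}

Start with {q0, q1, q15, q16}.
From q0 via ε: add q11.
From q15 via ε: add q8, q13.
From q16 via ε: add q12.
From q8 via ε: add q2.
From q12 via ε: add q7.
From q7 via ε: add q14.
No new states can be added; the closed set is {q0, q1, q2, q7, q8, q11, q12, q13, q14, q15, q16}.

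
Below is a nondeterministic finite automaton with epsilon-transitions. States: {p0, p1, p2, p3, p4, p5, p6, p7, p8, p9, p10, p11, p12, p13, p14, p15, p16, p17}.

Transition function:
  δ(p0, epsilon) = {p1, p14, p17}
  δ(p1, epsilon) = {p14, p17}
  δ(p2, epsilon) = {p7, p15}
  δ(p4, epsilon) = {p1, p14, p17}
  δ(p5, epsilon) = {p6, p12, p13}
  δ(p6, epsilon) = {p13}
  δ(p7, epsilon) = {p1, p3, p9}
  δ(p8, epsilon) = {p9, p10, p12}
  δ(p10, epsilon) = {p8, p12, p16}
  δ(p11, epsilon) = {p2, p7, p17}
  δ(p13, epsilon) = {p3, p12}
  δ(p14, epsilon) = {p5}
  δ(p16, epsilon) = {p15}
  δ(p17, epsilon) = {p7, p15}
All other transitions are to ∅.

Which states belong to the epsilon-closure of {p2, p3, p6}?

Start with {p2, p3, p6}.
From p2 via epsilon: add p7, p15.
From p6 via epsilon: add p13.
From p7 via epsilon: add p1, p9.
From p13 via epsilon: add p12.
From p1 via epsilon: add p14, p17.
From p14 via epsilon: add p5.
No new states can be added; the closed set is {p1, p2, p3, p5, p6, p7, p9, p12, p13, p14, p15, p17}.

{p1, p2, p3, p5, p6, p7, p9, p12, p13, p14, p15, p17}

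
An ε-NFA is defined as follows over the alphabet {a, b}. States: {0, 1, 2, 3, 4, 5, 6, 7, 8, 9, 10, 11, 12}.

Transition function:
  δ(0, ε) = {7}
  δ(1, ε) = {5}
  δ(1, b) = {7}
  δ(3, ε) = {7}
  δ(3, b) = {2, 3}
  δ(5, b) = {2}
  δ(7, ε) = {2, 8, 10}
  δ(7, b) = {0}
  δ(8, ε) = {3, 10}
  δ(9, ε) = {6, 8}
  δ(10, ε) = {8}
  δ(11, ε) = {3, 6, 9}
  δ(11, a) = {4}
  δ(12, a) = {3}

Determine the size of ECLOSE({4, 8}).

Start with {4, 8}.
From 8 via ε: add 3, 10.
From 3 via ε: add 7.
From 7 via ε: add 2.
ε-closure = {2, 3, 4, 7, 8, 10}, which has 6 states.

6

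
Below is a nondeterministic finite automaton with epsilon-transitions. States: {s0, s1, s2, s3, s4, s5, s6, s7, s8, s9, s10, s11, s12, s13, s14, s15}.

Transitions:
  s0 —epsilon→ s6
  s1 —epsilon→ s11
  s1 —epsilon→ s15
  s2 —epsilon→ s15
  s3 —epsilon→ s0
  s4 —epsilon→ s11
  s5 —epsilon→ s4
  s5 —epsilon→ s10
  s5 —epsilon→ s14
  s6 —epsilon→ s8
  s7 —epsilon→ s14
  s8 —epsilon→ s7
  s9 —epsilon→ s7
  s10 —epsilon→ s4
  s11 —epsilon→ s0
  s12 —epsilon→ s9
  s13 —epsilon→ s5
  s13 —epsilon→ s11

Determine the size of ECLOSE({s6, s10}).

8

Start with {s6, s10}.
From s6 via epsilon: add s8.
From s10 via epsilon: add s4.
From s4 via epsilon: add s11.
From s8 via epsilon: add s7.
From s7 via epsilon: add s14.
From s11 via epsilon: add s0.
epsilon-closure = {s0, s4, s6, s7, s8, s10, s11, s14}, which has 8 states.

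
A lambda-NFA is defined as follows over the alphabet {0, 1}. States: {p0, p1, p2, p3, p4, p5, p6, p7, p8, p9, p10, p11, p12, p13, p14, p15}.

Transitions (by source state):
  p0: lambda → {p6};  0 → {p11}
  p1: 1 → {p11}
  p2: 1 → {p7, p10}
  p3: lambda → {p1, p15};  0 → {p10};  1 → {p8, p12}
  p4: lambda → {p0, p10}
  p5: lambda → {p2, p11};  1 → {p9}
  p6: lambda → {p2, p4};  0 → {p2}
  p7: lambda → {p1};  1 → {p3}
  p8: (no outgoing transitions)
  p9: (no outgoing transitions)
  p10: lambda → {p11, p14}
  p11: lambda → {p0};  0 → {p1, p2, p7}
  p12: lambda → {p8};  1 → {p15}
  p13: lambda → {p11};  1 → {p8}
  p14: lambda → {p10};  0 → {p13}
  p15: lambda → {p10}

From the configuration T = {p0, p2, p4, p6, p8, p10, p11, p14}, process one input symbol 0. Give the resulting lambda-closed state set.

p0 on 0 → {p11}.
p6 on 0 → {p2}.
p11 on 0 → {p1, p2, p7}.
p14 on 0 → {p13}.
No 0-transition from p2, p4, p8, p10.
Union after reading 0: {p1, p2, p7, p11, p13}.
Now take the lambda-closure:
From p11 via lambda: add p0.
From p0 via lambda: add p6.
From p6 via lambda: add p4.
From p4 via lambda: add p10.
From p10 via lambda: add p14.
No new states can be added; the closed set is {p0, p1, p2, p4, p6, p7, p10, p11, p13, p14}.

{p0, p1, p2, p4, p6, p7, p10, p11, p13, p14}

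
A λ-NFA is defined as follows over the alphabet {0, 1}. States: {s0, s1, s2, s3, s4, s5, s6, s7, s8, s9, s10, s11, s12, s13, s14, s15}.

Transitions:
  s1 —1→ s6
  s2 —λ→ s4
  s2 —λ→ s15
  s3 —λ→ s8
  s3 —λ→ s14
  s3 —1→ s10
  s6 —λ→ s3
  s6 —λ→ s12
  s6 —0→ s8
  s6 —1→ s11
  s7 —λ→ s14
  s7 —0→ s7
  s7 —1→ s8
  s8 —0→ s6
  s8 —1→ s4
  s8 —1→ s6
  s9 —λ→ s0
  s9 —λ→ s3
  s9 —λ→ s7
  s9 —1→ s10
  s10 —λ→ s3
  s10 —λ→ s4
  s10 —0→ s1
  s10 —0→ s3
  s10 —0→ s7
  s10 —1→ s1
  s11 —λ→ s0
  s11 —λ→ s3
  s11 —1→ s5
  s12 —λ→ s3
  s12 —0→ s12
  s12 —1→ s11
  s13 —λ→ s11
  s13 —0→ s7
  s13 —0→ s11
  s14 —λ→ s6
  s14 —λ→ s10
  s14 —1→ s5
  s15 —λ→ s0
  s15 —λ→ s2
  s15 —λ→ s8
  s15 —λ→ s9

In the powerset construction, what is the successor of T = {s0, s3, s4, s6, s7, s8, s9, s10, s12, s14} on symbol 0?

s6 on 0 → {s8}.
s7 on 0 → {s7}.
s8 on 0 → {s6}.
s10 on 0 → {s1, s3, s7}.
s12 on 0 → {s12}.
No 0-transition from s0, s3, s4, s9, s14.
Union after reading 0: {s1, s3, s6, s7, s8, s12}.
Now take the λ-closure:
From s3 via λ: add s14.
From s14 via λ: add s10.
From s10 via λ: add s4.
No new states can be added; the closed set is {s1, s3, s4, s6, s7, s8, s10, s12, s14}.

{s1, s3, s4, s6, s7, s8, s10, s12, s14}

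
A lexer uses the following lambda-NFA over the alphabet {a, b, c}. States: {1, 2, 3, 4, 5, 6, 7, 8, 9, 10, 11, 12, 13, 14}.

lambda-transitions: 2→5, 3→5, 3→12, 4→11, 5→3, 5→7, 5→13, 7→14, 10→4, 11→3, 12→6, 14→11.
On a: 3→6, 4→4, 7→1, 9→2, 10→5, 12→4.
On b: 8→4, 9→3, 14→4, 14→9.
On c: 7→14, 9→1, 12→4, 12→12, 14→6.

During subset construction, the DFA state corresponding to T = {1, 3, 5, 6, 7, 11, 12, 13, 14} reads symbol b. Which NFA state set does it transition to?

14 on b → {4, 9}.
No b-transition from 1, 3, 5, 6, 7, 11, 12, 13.
Union after reading b: {4, 9}.
Now take the lambda-closure:
From 4 via lambda: add 11.
From 11 via lambda: add 3.
From 3 via lambda: add 5, 12.
From 5 via lambda: add 7, 13.
From 12 via lambda: add 6.
From 7 via lambda: add 14.
No new states can be added; the closed set is {3, 4, 5, 6, 7, 9, 11, 12, 13, 14}.

{3, 4, 5, 6, 7, 9, 11, 12, 13, 14}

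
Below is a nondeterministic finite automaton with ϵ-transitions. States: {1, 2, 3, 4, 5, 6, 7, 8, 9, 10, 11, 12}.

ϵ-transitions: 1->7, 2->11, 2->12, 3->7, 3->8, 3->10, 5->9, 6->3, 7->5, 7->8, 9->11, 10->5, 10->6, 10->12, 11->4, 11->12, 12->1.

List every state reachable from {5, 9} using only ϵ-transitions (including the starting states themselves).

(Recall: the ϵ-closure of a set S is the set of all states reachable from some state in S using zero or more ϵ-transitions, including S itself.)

Start with {5, 9}.
From 9 via ϵ: add 11.
From 11 via ϵ: add 4, 12.
From 12 via ϵ: add 1.
From 1 via ϵ: add 7.
From 7 via ϵ: add 8.
No new states can be added; the closed set is {1, 4, 5, 7, 8, 9, 11, 12}.

{1, 4, 5, 7, 8, 9, 11, 12}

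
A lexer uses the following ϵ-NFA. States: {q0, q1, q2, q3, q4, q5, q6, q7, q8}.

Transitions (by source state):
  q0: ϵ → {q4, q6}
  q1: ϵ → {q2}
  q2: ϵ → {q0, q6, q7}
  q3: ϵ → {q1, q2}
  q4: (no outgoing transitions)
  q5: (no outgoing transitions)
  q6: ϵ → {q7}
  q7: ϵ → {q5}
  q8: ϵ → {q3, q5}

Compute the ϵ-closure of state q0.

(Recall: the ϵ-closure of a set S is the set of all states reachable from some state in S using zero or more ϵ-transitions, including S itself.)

Start with {q0}.
From q0 via ϵ: add q4, q6.
From q6 via ϵ: add q7.
From q7 via ϵ: add q5.
No new states can be added; the closed set is {q0, q4, q5, q6, q7}.

{q0, q4, q5, q6, q7}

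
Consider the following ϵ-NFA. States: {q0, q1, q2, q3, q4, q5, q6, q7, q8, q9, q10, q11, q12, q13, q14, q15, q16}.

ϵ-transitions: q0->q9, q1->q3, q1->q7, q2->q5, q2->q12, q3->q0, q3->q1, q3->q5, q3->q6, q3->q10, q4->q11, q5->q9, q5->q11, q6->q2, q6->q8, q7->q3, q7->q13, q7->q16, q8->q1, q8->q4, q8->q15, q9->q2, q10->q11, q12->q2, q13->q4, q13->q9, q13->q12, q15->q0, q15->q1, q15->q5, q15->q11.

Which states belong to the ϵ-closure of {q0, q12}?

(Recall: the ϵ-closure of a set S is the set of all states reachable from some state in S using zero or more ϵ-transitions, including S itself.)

{q0, q2, q5, q9, q11, q12}

Start with {q0, q12}.
From q0 via ϵ: add q9.
From q12 via ϵ: add q2.
From q2 via ϵ: add q5.
From q5 via ϵ: add q11.
No new states can be added; the closed set is {q0, q2, q5, q9, q11, q12}.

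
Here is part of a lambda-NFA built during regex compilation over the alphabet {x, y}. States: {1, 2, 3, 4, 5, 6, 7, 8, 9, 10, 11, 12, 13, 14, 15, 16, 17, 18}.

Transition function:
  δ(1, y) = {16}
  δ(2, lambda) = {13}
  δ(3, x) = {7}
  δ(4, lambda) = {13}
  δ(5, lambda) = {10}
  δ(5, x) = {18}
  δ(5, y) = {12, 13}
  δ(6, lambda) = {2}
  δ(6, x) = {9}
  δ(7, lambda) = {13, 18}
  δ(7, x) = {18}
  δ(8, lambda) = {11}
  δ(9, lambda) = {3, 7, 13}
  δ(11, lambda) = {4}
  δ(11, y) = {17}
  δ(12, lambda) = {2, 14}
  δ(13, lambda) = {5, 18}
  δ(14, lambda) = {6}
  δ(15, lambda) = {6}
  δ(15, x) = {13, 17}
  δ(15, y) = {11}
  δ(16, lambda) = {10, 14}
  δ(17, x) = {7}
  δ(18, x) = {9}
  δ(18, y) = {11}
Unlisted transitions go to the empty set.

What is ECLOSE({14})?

{2, 5, 6, 10, 13, 14, 18}

Start with {14}.
From 14 via lambda: add 6.
From 6 via lambda: add 2.
From 2 via lambda: add 13.
From 13 via lambda: add 5, 18.
From 5 via lambda: add 10.
No new states can be added; the closed set is {2, 5, 6, 10, 13, 14, 18}.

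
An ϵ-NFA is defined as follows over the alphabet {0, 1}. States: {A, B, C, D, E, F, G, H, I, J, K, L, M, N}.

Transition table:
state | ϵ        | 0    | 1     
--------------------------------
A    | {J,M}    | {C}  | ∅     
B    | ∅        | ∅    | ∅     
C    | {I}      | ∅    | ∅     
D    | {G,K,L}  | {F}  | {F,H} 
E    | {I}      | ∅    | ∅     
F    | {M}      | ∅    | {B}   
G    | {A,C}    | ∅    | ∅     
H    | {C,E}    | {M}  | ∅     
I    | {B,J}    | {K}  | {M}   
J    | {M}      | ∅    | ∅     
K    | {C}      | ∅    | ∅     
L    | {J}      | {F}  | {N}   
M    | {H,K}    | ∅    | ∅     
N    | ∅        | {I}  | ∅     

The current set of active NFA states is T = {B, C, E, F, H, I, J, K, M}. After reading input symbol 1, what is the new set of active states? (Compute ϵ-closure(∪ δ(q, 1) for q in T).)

F on 1 → {B}.
I on 1 → {M}.
No 1-transition from B, C, E, H, J, K, M.
Union after reading 1: {B, M}.
Now take the ϵ-closure:
From M via ϵ: add H, K.
From H via ϵ: add C, E.
From C via ϵ: add I.
From I via ϵ: add J.
No new states can be added; the closed set is {B, C, E, H, I, J, K, M}.

{B, C, E, H, I, J, K, M}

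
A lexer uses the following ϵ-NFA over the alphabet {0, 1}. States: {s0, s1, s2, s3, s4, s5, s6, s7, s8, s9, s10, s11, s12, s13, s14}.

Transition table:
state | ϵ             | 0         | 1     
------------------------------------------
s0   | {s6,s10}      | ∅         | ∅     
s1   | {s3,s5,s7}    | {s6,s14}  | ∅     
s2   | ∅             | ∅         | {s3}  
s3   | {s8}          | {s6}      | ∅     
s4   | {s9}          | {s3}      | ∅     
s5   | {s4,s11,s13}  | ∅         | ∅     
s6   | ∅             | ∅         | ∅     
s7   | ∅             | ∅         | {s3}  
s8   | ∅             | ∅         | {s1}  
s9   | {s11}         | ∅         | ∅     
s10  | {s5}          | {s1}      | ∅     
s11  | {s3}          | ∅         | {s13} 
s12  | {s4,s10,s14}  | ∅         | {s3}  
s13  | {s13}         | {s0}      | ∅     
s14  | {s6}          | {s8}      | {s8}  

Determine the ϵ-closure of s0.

{s0, s3, s4, s5, s6, s8, s9, s10, s11, s13}

Start with {s0}.
From s0 via ϵ: add s6, s10.
From s10 via ϵ: add s5.
From s5 via ϵ: add s4, s11, s13.
From s4 via ϵ: add s9.
From s11 via ϵ: add s3.
From s3 via ϵ: add s8.
No new states can be added; the closed set is {s0, s3, s4, s5, s6, s8, s9, s10, s11, s13}.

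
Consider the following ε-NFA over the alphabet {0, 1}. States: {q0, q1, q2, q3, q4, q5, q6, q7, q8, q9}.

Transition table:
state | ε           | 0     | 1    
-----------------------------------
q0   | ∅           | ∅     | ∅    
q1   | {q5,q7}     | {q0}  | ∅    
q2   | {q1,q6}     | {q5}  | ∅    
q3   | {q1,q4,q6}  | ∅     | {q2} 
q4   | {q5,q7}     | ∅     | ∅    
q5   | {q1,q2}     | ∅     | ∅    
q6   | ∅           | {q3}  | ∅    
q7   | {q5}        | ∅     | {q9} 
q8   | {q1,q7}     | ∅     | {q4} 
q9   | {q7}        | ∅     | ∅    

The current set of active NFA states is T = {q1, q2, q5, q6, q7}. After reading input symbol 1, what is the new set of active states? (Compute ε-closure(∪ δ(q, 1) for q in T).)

{q1, q2, q5, q6, q7, q9}

q7 on 1 → {q9}.
No 1-transition from q1, q2, q5, q6.
Union after reading 1: {q9}.
Now take the ε-closure:
From q9 via ε: add q7.
From q7 via ε: add q5.
From q5 via ε: add q1, q2.
From q2 via ε: add q6.
No new states can be added; the closed set is {q1, q2, q5, q6, q7, q9}.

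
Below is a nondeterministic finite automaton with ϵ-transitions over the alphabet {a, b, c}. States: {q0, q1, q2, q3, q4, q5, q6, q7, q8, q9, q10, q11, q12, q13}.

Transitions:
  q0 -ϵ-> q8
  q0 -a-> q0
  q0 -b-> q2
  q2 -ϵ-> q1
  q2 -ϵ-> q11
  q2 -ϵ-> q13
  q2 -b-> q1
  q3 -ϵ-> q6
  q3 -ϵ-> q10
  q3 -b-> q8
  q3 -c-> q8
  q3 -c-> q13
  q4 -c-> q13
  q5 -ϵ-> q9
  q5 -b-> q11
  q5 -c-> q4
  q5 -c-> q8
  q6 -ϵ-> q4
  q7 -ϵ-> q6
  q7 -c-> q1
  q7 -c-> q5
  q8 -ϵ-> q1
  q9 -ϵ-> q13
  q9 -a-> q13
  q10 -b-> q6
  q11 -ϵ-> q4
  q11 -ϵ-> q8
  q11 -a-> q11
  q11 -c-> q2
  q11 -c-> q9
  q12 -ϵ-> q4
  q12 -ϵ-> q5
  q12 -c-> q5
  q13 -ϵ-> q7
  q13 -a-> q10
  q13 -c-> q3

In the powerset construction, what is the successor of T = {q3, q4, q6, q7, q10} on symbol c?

{q1, q4, q5, q6, q7, q8, q9, q13}

q3 on c → {q8, q13}.
q4 on c → {q13}.
q7 on c → {q1, q5}.
No c-transition from q6, q10.
Union after reading c: {q1, q5, q8, q13}.
Now take the ϵ-closure:
From q5 via ϵ: add q9.
From q13 via ϵ: add q7.
From q7 via ϵ: add q6.
From q6 via ϵ: add q4.
No new states can be added; the closed set is {q1, q4, q5, q6, q7, q8, q9, q13}.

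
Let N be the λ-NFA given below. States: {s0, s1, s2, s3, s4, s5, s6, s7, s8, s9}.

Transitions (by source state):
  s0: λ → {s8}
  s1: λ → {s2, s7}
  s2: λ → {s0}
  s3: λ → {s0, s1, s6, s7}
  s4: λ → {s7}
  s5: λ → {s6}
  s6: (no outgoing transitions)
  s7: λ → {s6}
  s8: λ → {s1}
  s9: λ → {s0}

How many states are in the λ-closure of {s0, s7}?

6

Start with {s0, s7}.
From s0 via λ: add s8.
From s7 via λ: add s6.
From s8 via λ: add s1.
From s1 via λ: add s2.
λ-closure = {s0, s1, s2, s6, s7, s8}, which has 6 states.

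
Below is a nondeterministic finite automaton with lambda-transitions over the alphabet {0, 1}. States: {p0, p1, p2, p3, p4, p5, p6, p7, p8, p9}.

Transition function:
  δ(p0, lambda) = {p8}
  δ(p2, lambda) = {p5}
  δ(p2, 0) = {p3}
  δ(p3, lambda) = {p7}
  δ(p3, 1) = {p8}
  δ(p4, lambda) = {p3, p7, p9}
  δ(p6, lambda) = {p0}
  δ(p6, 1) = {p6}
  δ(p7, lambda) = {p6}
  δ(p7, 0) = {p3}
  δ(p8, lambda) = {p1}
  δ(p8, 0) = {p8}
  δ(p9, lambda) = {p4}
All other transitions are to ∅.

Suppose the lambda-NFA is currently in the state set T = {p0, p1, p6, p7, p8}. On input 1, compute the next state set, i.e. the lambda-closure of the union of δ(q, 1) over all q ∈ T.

p6 on 1 → {p6}.
No 1-transition from p0, p1, p7, p8.
Union after reading 1: {p6}.
Now take the lambda-closure:
From p6 via lambda: add p0.
From p0 via lambda: add p8.
From p8 via lambda: add p1.
No new states can be added; the closed set is {p0, p1, p6, p8}.

{p0, p1, p6, p8}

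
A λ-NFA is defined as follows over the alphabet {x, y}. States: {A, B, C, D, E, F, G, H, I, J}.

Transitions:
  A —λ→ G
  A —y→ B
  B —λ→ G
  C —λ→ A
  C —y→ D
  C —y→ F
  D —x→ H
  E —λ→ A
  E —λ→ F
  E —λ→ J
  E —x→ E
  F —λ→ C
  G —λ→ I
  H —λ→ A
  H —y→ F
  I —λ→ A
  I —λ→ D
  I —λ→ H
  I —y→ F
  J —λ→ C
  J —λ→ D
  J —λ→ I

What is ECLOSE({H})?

{A, D, G, H, I}

Start with {H}.
From H via λ: add A.
From A via λ: add G.
From G via λ: add I.
From I via λ: add D.
No new states can be added; the closed set is {A, D, G, H, I}.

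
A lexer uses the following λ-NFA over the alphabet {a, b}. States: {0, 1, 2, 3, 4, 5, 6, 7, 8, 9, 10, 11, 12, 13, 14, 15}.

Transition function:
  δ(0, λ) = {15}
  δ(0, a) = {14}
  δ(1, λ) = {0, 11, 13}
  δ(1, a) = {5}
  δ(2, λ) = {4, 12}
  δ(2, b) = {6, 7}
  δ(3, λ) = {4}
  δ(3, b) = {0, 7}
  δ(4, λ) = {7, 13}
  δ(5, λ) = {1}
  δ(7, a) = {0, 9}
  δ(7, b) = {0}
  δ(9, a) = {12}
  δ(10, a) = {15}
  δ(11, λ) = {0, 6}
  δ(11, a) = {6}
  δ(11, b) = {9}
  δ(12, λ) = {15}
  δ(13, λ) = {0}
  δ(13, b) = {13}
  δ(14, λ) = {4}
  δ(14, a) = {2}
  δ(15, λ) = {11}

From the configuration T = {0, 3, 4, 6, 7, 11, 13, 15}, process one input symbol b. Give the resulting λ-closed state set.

3 on b → {0, 7}.
7 on b → {0}.
11 on b → {9}.
13 on b → {13}.
No b-transition from 0, 4, 6, 15.
Union after reading b: {0, 7, 9, 13}.
Now take the λ-closure:
From 0 via λ: add 15.
From 15 via λ: add 11.
From 11 via λ: add 6.
No new states can be added; the closed set is {0, 6, 7, 9, 11, 13, 15}.

{0, 6, 7, 9, 11, 13, 15}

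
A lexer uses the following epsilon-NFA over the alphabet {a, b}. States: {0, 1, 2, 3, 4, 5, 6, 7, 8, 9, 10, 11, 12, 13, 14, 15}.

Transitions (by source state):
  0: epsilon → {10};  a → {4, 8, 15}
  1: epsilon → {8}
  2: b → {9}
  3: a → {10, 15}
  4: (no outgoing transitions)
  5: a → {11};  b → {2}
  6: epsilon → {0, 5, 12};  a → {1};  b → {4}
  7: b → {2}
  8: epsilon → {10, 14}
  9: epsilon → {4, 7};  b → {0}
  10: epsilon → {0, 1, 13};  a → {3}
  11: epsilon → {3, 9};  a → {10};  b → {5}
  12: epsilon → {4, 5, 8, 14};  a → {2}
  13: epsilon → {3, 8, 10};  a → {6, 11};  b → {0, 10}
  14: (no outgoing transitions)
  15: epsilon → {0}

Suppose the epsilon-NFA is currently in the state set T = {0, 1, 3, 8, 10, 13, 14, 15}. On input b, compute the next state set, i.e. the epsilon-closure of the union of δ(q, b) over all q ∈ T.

{0, 1, 3, 8, 10, 13, 14}

13 on b → {0, 10}.
No b-transition from 0, 1, 3, 8, 10, 14, 15.
Union after reading b: {0, 10}.
Now take the epsilon-closure:
From 10 via epsilon: add 1, 13.
From 1 via epsilon: add 8.
From 13 via epsilon: add 3.
From 8 via epsilon: add 14.
No new states can be added; the closed set is {0, 1, 3, 8, 10, 13, 14}.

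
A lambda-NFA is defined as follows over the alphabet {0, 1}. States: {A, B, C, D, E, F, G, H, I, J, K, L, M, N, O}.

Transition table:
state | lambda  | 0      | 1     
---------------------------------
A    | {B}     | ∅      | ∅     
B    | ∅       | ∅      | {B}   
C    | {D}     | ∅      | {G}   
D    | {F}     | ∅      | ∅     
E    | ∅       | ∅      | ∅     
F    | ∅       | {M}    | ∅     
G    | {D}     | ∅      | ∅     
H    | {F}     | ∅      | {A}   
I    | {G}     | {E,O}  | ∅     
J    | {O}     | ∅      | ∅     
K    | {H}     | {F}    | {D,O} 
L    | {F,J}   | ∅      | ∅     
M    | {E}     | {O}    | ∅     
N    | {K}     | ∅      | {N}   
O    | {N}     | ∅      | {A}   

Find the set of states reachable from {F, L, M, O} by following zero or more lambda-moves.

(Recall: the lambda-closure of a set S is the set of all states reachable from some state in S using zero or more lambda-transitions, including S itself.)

Start with {F, L, M, O}.
From L via lambda: add J.
From M via lambda: add E.
From O via lambda: add N.
From N via lambda: add K.
From K via lambda: add H.
No new states can be added; the closed set is {E, F, H, J, K, L, M, N, O}.

{E, F, H, J, K, L, M, N, O}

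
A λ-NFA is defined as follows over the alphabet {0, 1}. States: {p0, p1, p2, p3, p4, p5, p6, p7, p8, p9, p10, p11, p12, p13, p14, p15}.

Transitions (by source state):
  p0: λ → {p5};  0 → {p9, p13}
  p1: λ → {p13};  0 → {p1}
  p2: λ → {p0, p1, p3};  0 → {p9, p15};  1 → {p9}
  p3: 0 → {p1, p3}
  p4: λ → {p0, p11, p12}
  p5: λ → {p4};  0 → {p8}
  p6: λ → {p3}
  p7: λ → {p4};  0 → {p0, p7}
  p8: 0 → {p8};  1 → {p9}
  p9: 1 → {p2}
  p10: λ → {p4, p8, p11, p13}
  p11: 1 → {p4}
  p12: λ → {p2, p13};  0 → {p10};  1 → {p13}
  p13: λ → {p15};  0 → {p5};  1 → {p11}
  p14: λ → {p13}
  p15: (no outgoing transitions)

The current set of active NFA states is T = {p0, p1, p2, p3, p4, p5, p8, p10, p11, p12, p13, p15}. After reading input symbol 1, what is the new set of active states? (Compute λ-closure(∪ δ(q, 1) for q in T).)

p2 on 1 → {p9}.
p8 on 1 → {p9}.
p11 on 1 → {p4}.
p12 on 1 → {p13}.
p13 on 1 → {p11}.
No 1-transition from p0, p1, p3, p4, p5, p10, p15.
Union after reading 1: {p4, p9, p11, p13}.
Now take the λ-closure:
From p4 via λ: add p0, p12.
From p13 via λ: add p15.
From p0 via λ: add p5.
From p12 via λ: add p2.
From p2 via λ: add p1, p3.
No new states can be added; the closed set is {p0, p1, p2, p3, p4, p5, p9, p11, p12, p13, p15}.

{p0, p1, p2, p3, p4, p5, p9, p11, p12, p13, p15}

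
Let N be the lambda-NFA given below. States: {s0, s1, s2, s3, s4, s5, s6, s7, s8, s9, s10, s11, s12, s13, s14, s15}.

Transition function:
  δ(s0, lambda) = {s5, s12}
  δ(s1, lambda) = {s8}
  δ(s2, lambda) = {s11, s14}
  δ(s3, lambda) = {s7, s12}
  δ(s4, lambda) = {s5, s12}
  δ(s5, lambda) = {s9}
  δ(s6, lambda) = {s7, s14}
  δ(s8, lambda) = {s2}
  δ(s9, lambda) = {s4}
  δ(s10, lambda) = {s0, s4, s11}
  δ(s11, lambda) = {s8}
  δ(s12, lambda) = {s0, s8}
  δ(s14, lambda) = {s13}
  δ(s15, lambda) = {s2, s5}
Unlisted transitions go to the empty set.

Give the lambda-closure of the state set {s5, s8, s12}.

Start with {s5, s8, s12}.
From s5 via lambda: add s9.
From s8 via lambda: add s2.
From s12 via lambda: add s0.
From s2 via lambda: add s11, s14.
From s9 via lambda: add s4.
From s14 via lambda: add s13.
No new states can be added; the closed set is {s0, s2, s4, s5, s8, s9, s11, s12, s13, s14}.

{s0, s2, s4, s5, s8, s9, s11, s12, s13, s14}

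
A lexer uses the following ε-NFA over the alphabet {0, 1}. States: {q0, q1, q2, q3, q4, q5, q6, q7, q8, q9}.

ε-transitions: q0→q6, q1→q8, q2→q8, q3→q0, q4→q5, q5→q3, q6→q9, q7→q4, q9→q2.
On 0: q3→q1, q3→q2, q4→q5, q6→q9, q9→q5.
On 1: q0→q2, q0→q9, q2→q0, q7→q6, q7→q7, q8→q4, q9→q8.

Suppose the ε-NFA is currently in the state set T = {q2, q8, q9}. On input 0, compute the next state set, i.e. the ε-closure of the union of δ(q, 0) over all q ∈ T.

q9 on 0 → {q5}.
No 0-transition from q2, q8.
Union after reading 0: {q5}.
Now take the ε-closure:
From q5 via ε: add q3.
From q3 via ε: add q0.
From q0 via ε: add q6.
From q6 via ε: add q9.
From q9 via ε: add q2.
From q2 via ε: add q8.
No new states can be added; the closed set is {q0, q2, q3, q5, q6, q8, q9}.

{q0, q2, q3, q5, q6, q8, q9}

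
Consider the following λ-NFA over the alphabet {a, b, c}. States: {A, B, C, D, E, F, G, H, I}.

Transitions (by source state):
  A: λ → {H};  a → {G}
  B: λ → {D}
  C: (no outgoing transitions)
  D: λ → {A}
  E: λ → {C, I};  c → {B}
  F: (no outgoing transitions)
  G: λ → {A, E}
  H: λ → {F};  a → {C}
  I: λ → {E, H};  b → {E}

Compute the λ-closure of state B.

{A, B, D, F, H}

Start with {B}.
From B via λ: add D.
From D via λ: add A.
From A via λ: add H.
From H via λ: add F.
No new states can be added; the closed set is {A, B, D, F, H}.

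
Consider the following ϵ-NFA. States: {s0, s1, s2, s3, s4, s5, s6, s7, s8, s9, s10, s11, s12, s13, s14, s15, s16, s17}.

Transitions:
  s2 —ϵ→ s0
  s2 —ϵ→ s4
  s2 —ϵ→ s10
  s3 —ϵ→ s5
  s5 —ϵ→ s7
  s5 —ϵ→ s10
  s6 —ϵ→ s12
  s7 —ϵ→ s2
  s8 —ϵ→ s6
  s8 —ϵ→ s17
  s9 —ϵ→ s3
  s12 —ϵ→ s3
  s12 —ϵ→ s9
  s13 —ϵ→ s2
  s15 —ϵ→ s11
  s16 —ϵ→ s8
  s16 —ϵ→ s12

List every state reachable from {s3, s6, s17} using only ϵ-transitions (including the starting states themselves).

{s0, s2, s3, s4, s5, s6, s7, s9, s10, s12, s17}

Start with {s3, s6, s17}.
From s3 via ϵ: add s5.
From s6 via ϵ: add s12.
From s5 via ϵ: add s7, s10.
From s12 via ϵ: add s9.
From s7 via ϵ: add s2.
From s2 via ϵ: add s0, s4.
No new states can be added; the closed set is {s0, s2, s3, s4, s5, s6, s7, s9, s10, s12, s17}.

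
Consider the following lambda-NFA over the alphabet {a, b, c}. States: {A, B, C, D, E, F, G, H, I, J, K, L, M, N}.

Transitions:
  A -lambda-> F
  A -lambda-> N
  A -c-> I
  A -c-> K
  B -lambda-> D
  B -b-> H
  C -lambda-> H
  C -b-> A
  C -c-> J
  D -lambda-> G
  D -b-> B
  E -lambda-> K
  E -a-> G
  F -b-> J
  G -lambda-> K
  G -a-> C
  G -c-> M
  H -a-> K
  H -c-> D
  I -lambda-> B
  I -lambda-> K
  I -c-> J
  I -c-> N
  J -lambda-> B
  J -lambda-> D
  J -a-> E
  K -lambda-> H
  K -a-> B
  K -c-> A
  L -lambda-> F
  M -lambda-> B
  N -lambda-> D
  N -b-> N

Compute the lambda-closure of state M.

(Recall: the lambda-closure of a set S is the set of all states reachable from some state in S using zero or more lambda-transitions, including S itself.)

Start with {M}.
From M via lambda: add B.
From B via lambda: add D.
From D via lambda: add G.
From G via lambda: add K.
From K via lambda: add H.
No new states can be added; the closed set is {B, D, G, H, K, M}.

{B, D, G, H, K, M}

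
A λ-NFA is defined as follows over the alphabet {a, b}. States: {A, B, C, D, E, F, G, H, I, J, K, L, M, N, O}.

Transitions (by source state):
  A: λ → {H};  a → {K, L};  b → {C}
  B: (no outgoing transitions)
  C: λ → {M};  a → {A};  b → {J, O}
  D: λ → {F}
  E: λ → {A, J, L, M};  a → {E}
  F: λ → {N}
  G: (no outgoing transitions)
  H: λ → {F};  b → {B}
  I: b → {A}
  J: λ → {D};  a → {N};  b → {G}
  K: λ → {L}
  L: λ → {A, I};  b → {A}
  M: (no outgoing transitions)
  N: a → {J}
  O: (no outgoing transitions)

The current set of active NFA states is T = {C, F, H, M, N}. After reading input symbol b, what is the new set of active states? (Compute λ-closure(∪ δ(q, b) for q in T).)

C on b → {J, O}.
H on b → {B}.
No b-transition from F, M, N.
Union after reading b: {B, J, O}.
Now take the λ-closure:
From J via λ: add D.
From D via λ: add F.
From F via λ: add N.
No new states can be added; the closed set is {B, D, F, J, N, O}.

{B, D, F, J, N, O}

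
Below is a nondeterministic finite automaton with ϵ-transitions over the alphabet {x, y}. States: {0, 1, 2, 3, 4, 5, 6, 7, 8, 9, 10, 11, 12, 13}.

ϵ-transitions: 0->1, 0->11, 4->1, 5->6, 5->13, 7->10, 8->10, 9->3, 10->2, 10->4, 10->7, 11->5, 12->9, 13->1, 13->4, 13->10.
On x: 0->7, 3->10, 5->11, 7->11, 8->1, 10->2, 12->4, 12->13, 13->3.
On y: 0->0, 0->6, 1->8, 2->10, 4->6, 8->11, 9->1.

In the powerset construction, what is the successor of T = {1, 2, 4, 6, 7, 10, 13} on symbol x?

{1, 2, 3, 4, 5, 6, 7, 10, 11, 13}

7 on x → {11}.
10 on x → {2}.
13 on x → {3}.
No x-transition from 1, 2, 4, 6.
Union after reading x: {2, 3, 11}.
Now take the ϵ-closure:
From 11 via ϵ: add 5.
From 5 via ϵ: add 6, 13.
From 13 via ϵ: add 1, 4, 10.
From 10 via ϵ: add 7.
No new states can be added; the closed set is {1, 2, 3, 4, 5, 6, 7, 10, 11, 13}.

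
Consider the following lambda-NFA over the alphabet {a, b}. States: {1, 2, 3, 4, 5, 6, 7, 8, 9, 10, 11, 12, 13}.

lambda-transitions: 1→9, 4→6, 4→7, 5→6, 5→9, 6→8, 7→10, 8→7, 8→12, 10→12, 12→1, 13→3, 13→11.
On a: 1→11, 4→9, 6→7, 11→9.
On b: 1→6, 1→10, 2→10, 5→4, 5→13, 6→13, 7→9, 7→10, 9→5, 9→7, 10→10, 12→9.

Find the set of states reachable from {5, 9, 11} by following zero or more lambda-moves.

Start with {5, 9, 11}.
From 5 via lambda: add 6.
From 6 via lambda: add 8.
From 8 via lambda: add 7, 12.
From 7 via lambda: add 10.
From 12 via lambda: add 1.
No new states can be added; the closed set is {1, 5, 6, 7, 8, 9, 10, 11, 12}.

{1, 5, 6, 7, 8, 9, 10, 11, 12}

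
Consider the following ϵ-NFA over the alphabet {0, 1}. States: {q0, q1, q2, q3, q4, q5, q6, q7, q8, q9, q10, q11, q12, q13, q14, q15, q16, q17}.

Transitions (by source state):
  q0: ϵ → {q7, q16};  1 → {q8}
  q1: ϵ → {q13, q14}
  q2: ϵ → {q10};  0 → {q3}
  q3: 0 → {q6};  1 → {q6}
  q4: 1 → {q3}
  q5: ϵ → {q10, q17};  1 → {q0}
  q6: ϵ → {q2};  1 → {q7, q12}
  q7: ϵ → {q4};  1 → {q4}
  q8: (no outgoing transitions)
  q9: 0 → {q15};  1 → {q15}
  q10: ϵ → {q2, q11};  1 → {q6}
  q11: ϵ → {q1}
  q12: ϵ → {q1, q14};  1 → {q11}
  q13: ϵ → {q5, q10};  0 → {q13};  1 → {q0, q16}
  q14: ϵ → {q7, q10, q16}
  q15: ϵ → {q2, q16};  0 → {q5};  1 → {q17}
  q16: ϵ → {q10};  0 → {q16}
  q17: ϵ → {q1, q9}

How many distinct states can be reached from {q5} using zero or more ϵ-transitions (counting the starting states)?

12

Start with {q5}.
From q5 via ϵ: add q10, q17.
From q10 via ϵ: add q2, q11.
From q17 via ϵ: add q1, q9.
From q1 via ϵ: add q13, q14.
From q14 via ϵ: add q7, q16.
From q7 via ϵ: add q4.
ϵ-closure = {q1, q2, q4, q5, q7, q9, q10, q11, q13, q14, q16, q17}, which has 12 states.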